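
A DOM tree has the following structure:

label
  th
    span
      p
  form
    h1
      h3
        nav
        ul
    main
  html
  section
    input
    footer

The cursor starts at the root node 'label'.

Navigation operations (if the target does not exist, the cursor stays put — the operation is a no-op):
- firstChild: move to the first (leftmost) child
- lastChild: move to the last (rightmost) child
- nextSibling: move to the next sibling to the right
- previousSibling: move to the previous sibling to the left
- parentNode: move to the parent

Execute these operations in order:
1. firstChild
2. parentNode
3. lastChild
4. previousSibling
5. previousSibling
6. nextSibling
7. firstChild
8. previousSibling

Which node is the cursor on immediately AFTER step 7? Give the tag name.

After 1 (firstChild): th
After 2 (parentNode): label
After 3 (lastChild): section
After 4 (previousSibling): html
After 5 (previousSibling): form
After 6 (nextSibling): html
After 7 (firstChild): html (no-op, stayed)

Answer: html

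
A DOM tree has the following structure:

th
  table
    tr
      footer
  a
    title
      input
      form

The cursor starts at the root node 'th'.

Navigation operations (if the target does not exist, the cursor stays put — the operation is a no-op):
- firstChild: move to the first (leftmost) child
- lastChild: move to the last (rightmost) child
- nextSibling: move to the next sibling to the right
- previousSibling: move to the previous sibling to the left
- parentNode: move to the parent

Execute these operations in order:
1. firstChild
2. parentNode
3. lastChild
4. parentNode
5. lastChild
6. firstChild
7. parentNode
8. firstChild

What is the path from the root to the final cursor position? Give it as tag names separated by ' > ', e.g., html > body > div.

Answer: th > a > title

Derivation:
After 1 (firstChild): table
After 2 (parentNode): th
After 3 (lastChild): a
After 4 (parentNode): th
After 5 (lastChild): a
After 6 (firstChild): title
After 7 (parentNode): a
After 8 (firstChild): title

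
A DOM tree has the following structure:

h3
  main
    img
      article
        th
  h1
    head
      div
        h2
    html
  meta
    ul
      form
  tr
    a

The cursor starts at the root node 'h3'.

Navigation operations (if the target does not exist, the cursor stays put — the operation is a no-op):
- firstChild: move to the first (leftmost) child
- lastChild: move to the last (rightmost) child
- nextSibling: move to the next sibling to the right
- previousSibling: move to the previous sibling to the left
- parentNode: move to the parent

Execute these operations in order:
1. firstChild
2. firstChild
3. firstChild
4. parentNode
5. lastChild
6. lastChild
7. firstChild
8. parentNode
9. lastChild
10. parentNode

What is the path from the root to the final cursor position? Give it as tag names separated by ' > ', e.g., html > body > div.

Answer: h3 > main > img > article

Derivation:
After 1 (firstChild): main
After 2 (firstChild): img
After 3 (firstChild): article
After 4 (parentNode): img
After 5 (lastChild): article
After 6 (lastChild): th
After 7 (firstChild): th (no-op, stayed)
After 8 (parentNode): article
After 9 (lastChild): th
After 10 (parentNode): article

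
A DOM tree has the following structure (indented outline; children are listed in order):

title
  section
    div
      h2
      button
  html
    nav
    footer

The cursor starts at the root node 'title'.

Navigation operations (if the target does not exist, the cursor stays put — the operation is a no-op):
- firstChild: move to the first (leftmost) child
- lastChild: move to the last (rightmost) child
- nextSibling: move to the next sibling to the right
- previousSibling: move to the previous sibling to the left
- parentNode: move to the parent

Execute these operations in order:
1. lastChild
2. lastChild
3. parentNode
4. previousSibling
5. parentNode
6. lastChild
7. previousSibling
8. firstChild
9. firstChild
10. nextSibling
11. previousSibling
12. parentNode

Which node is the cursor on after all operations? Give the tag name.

After 1 (lastChild): html
After 2 (lastChild): footer
After 3 (parentNode): html
After 4 (previousSibling): section
After 5 (parentNode): title
After 6 (lastChild): html
After 7 (previousSibling): section
After 8 (firstChild): div
After 9 (firstChild): h2
After 10 (nextSibling): button
After 11 (previousSibling): h2
After 12 (parentNode): div

Answer: div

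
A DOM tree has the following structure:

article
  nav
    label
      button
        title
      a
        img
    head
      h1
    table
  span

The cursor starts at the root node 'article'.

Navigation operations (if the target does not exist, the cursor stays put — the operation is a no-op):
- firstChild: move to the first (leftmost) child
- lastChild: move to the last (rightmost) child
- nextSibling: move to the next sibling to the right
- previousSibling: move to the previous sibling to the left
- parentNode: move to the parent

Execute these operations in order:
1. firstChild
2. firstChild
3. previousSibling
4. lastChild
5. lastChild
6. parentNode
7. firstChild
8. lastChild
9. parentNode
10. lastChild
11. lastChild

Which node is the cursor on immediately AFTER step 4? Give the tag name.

Answer: a

Derivation:
After 1 (firstChild): nav
After 2 (firstChild): label
After 3 (previousSibling): label (no-op, stayed)
After 4 (lastChild): a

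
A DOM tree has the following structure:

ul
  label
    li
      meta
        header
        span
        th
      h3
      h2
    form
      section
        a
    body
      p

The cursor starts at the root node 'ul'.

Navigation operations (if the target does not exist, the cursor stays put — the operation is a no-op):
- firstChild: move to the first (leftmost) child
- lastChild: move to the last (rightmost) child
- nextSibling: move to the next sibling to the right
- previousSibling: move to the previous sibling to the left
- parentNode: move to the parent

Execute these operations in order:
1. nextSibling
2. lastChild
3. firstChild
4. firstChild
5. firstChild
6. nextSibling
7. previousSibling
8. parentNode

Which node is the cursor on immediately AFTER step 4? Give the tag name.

Answer: meta

Derivation:
After 1 (nextSibling): ul (no-op, stayed)
After 2 (lastChild): label
After 3 (firstChild): li
After 4 (firstChild): meta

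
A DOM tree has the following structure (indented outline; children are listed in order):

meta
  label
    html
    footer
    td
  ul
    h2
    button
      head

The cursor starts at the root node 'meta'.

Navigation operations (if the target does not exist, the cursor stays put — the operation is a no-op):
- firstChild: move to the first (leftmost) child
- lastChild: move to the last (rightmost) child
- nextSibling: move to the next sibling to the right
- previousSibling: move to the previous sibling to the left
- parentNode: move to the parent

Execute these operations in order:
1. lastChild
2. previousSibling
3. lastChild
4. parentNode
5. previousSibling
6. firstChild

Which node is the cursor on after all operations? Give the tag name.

After 1 (lastChild): ul
After 2 (previousSibling): label
After 3 (lastChild): td
After 4 (parentNode): label
After 5 (previousSibling): label (no-op, stayed)
After 6 (firstChild): html

Answer: html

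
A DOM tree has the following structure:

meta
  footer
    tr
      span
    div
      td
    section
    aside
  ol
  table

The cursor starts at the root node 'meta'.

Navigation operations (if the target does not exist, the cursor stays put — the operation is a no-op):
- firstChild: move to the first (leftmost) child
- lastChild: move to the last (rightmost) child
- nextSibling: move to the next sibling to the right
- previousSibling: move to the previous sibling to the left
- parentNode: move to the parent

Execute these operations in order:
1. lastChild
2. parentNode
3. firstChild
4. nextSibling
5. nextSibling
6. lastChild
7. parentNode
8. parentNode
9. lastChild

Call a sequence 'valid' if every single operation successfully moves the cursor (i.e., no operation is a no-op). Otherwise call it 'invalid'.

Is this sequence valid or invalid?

Answer: invalid

Derivation:
After 1 (lastChild): table
After 2 (parentNode): meta
After 3 (firstChild): footer
After 4 (nextSibling): ol
After 5 (nextSibling): table
After 6 (lastChild): table (no-op, stayed)
After 7 (parentNode): meta
After 8 (parentNode): meta (no-op, stayed)
After 9 (lastChild): table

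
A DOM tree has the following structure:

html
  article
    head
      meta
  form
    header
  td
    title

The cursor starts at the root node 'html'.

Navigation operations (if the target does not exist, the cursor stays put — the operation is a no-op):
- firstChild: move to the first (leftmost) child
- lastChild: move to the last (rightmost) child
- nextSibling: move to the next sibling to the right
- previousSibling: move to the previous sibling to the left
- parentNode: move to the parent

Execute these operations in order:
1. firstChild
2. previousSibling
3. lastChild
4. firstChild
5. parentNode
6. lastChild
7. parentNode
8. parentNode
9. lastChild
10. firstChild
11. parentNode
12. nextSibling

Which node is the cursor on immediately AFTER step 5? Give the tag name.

Answer: head

Derivation:
After 1 (firstChild): article
After 2 (previousSibling): article (no-op, stayed)
After 3 (lastChild): head
After 4 (firstChild): meta
After 5 (parentNode): head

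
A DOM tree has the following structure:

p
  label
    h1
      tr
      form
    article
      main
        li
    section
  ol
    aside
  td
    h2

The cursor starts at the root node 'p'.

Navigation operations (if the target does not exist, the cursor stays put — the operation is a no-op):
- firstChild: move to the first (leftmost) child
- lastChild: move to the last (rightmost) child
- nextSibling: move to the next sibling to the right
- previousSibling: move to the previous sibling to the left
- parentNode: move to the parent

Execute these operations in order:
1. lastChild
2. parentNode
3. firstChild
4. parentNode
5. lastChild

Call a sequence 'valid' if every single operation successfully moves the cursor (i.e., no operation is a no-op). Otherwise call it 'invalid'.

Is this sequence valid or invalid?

After 1 (lastChild): td
After 2 (parentNode): p
After 3 (firstChild): label
After 4 (parentNode): p
After 5 (lastChild): td

Answer: valid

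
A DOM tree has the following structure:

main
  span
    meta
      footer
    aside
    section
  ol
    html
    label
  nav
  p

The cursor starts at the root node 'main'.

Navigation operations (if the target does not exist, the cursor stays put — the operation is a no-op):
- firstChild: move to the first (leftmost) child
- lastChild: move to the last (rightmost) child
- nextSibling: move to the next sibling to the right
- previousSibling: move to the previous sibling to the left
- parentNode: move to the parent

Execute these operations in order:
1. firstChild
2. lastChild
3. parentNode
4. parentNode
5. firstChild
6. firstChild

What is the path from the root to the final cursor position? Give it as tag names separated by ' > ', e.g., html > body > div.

After 1 (firstChild): span
After 2 (lastChild): section
After 3 (parentNode): span
After 4 (parentNode): main
After 5 (firstChild): span
After 6 (firstChild): meta

Answer: main > span > meta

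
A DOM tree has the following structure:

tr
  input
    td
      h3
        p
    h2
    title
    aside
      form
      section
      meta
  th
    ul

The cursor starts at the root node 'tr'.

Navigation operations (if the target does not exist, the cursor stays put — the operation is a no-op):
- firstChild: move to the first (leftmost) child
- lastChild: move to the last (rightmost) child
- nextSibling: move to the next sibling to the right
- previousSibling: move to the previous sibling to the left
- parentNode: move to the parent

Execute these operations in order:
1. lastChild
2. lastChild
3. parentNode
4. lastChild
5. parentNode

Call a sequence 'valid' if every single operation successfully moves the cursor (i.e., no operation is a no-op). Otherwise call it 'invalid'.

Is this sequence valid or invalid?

After 1 (lastChild): th
After 2 (lastChild): ul
After 3 (parentNode): th
After 4 (lastChild): ul
After 5 (parentNode): th

Answer: valid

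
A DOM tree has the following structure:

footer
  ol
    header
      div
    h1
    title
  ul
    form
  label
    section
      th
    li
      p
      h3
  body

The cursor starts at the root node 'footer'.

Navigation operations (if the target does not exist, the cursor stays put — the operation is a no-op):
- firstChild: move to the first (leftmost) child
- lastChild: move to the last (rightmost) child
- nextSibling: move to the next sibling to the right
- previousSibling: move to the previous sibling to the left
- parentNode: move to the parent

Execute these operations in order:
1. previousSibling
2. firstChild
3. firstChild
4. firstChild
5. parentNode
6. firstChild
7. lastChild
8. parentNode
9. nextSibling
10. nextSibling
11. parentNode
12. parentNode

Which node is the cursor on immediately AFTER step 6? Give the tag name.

After 1 (previousSibling): footer (no-op, stayed)
After 2 (firstChild): ol
After 3 (firstChild): header
After 4 (firstChild): div
After 5 (parentNode): header
After 6 (firstChild): div

Answer: div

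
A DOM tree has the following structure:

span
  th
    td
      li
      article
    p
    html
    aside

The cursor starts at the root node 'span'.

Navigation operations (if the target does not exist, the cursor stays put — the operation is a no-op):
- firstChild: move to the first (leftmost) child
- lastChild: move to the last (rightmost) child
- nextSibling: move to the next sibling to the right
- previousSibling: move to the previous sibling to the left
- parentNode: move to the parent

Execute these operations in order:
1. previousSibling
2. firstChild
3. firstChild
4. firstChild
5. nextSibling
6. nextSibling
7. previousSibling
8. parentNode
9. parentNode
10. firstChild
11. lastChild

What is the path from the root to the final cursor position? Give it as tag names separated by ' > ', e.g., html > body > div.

After 1 (previousSibling): span (no-op, stayed)
After 2 (firstChild): th
After 3 (firstChild): td
After 4 (firstChild): li
After 5 (nextSibling): article
After 6 (nextSibling): article (no-op, stayed)
After 7 (previousSibling): li
After 8 (parentNode): td
After 9 (parentNode): th
After 10 (firstChild): td
After 11 (lastChild): article

Answer: span > th > td > article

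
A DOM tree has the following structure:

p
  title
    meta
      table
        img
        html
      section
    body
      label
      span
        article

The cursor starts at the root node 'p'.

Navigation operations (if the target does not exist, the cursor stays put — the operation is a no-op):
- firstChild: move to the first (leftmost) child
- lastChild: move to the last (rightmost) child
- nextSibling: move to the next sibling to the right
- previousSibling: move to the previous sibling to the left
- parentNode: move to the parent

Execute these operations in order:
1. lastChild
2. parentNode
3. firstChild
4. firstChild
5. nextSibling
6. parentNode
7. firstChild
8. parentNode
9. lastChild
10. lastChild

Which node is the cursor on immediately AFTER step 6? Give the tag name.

After 1 (lastChild): title
After 2 (parentNode): p
After 3 (firstChild): title
After 4 (firstChild): meta
After 5 (nextSibling): body
After 6 (parentNode): title

Answer: title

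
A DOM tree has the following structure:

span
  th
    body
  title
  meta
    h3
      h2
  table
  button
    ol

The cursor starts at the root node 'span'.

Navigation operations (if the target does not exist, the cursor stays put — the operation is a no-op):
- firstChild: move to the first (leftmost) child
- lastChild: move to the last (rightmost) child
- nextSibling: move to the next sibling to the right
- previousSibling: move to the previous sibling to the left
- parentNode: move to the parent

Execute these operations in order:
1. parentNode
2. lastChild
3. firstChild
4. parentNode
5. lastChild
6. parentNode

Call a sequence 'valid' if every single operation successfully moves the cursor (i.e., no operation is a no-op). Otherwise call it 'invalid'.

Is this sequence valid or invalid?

Answer: invalid

Derivation:
After 1 (parentNode): span (no-op, stayed)
After 2 (lastChild): button
After 3 (firstChild): ol
After 4 (parentNode): button
After 5 (lastChild): ol
After 6 (parentNode): button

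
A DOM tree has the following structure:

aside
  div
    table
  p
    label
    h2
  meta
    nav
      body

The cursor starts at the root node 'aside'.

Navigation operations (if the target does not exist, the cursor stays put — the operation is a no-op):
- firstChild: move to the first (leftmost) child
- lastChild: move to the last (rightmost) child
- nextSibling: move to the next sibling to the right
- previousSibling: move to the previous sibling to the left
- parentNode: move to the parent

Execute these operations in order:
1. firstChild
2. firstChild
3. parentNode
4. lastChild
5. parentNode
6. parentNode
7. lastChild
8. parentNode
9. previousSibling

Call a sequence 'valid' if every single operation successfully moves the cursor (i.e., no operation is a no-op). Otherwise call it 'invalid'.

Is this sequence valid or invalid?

After 1 (firstChild): div
After 2 (firstChild): table
After 3 (parentNode): div
After 4 (lastChild): table
After 5 (parentNode): div
After 6 (parentNode): aside
After 7 (lastChild): meta
After 8 (parentNode): aside
After 9 (previousSibling): aside (no-op, stayed)

Answer: invalid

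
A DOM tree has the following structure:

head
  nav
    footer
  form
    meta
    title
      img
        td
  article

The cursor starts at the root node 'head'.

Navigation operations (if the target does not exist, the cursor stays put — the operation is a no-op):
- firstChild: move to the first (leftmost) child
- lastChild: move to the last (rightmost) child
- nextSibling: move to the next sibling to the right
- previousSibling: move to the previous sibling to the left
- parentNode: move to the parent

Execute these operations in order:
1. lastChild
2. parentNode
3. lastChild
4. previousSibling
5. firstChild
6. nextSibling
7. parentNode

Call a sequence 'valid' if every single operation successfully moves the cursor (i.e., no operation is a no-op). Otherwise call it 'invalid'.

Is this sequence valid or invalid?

Answer: valid

Derivation:
After 1 (lastChild): article
After 2 (parentNode): head
After 3 (lastChild): article
After 4 (previousSibling): form
After 5 (firstChild): meta
After 6 (nextSibling): title
After 7 (parentNode): form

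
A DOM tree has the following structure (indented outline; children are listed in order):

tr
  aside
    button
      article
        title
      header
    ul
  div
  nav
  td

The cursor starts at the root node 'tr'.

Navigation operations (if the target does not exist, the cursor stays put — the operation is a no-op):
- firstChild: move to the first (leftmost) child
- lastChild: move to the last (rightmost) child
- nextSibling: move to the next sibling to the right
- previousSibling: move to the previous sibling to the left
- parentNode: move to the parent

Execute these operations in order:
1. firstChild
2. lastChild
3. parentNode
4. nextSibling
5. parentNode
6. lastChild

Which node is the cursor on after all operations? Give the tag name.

Answer: td

Derivation:
After 1 (firstChild): aside
After 2 (lastChild): ul
After 3 (parentNode): aside
After 4 (nextSibling): div
After 5 (parentNode): tr
After 6 (lastChild): td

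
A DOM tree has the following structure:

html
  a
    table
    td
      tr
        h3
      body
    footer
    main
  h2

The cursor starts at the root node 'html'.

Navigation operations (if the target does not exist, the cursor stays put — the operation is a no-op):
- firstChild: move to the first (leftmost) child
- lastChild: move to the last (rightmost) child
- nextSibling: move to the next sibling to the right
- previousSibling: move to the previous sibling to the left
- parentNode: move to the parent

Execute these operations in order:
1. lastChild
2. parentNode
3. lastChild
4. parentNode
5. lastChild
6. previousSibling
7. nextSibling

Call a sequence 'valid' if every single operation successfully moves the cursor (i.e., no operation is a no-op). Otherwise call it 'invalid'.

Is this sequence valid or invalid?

After 1 (lastChild): h2
After 2 (parentNode): html
After 3 (lastChild): h2
After 4 (parentNode): html
After 5 (lastChild): h2
After 6 (previousSibling): a
After 7 (nextSibling): h2

Answer: valid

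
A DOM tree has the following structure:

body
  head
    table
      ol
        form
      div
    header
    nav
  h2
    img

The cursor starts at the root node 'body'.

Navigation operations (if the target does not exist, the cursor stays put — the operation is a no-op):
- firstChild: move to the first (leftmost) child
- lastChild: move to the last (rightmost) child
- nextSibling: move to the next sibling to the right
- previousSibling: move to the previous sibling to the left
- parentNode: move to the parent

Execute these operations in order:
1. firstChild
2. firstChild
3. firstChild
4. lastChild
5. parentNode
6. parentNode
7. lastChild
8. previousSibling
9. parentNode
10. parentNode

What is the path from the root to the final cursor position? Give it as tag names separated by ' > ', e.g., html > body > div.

After 1 (firstChild): head
After 2 (firstChild): table
After 3 (firstChild): ol
After 4 (lastChild): form
After 5 (parentNode): ol
After 6 (parentNode): table
After 7 (lastChild): div
After 8 (previousSibling): ol
After 9 (parentNode): table
After 10 (parentNode): head

Answer: body > head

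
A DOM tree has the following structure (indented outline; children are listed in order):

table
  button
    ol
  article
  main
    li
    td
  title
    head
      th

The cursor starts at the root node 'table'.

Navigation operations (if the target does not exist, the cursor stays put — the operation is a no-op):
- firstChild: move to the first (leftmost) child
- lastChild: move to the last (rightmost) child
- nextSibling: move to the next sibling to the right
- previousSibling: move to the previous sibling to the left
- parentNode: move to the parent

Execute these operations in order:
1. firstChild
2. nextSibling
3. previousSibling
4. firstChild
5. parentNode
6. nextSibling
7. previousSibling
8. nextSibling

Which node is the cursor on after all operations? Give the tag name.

Answer: article

Derivation:
After 1 (firstChild): button
After 2 (nextSibling): article
After 3 (previousSibling): button
After 4 (firstChild): ol
After 5 (parentNode): button
After 6 (nextSibling): article
After 7 (previousSibling): button
After 8 (nextSibling): article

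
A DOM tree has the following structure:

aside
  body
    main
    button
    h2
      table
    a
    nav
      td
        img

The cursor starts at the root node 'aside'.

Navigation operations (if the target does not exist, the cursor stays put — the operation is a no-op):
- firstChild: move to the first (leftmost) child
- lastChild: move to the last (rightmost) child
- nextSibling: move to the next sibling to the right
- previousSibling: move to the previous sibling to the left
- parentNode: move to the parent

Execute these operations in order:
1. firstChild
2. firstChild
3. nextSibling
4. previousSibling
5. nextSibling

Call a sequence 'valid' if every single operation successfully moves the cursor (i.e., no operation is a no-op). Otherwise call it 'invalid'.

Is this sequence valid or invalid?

Answer: valid

Derivation:
After 1 (firstChild): body
After 2 (firstChild): main
After 3 (nextSibling): button
After 4 (previousSibling): main
After 5 (nextSibling): button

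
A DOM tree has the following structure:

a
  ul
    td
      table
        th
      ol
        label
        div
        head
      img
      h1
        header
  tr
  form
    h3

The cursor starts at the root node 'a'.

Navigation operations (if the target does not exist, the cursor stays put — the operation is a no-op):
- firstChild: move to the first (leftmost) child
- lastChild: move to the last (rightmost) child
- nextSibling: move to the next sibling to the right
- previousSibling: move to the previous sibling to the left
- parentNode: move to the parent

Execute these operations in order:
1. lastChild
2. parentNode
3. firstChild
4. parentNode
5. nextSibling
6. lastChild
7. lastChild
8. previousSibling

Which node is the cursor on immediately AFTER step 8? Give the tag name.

After 1 (lastChild): form
After 2 (parentNode): a
After 3 (firstChild): ul
After 4 (parentNode): a
After 5 (nextSibling): a (no-op, stayed)
After 6 (lastChild): form
After 7 (lastChild): h3
After 8 (previousSibling): h3 (no-op, stayed)

Answer: h3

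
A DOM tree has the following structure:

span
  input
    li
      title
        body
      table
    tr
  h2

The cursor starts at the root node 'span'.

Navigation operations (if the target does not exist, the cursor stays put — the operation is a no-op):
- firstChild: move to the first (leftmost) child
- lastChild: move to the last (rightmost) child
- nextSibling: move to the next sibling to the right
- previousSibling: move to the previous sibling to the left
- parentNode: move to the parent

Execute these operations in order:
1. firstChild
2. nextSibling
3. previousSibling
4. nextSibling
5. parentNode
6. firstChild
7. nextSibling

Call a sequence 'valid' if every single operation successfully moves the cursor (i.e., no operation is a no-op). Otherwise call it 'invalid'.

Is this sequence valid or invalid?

After 1 (firstChild): input
After 2 (nextSibling): h2
After 3 (previousSibling): input
After 4 (nextSibling): h2
After 5 (parentNode): span
After 6 (firstChild): input
After 7 (nextSibling): h2

Answer: valid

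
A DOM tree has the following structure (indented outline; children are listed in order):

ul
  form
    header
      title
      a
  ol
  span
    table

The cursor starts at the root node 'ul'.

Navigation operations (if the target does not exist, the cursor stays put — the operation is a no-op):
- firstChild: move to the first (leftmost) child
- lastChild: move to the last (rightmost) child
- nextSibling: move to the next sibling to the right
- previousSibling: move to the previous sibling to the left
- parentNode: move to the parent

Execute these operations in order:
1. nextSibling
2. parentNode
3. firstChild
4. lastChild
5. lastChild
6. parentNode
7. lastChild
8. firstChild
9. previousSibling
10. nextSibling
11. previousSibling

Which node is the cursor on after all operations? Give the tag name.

After 1 (nextSibling): ul (no-op, stayed)
After 2 (parentNode): ul (no-op, stayed)
After 3 (firstChild): form
After 4 (lastChild): header
After 5 (lastChild): a
After 6 (parentNode): header
After 7 (lastChild): a
After 8 (firstChild): a (no-op, stayed)
After 9 (previousSibling): title
After 10 (nextSibling): a
After 11 (previousSibling): title

Answer: title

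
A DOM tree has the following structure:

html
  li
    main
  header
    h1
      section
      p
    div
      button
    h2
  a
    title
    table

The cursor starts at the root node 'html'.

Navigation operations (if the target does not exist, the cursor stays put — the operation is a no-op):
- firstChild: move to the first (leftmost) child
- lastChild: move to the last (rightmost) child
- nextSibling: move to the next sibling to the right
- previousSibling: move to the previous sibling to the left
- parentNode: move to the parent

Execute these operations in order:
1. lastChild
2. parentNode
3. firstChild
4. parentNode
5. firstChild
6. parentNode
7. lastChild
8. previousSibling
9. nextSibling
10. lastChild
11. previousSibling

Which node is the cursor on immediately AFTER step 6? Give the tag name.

After 1 (lastChild): a
After 2 (parentNode): html
After 3 (firstChild): li
After 4 (parentNode): html
After 5 (firstChild): li
After 6 (parentNode): html

Answer: html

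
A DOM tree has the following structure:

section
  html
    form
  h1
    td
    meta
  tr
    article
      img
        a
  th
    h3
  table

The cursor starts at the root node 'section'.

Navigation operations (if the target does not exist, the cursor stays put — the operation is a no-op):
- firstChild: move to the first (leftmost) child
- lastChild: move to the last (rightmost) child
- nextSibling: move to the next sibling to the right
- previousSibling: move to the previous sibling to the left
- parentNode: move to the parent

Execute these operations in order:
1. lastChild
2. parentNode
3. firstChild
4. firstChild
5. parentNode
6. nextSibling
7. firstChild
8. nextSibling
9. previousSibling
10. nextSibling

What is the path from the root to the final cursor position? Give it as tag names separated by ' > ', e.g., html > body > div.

After 1 (lastChild): table
After 2 (parentNode): section
After 3 (firstChild): html
After 4 (firstChild): form
After 5 (parentNode): html
After 6 (nextSibling): h1
After 7 (firstChild): td
After 8 (nextSibling): meta
After 9 (previousSibling): td
After 10 (nextSibling): meta

Answer: section > h1 > meta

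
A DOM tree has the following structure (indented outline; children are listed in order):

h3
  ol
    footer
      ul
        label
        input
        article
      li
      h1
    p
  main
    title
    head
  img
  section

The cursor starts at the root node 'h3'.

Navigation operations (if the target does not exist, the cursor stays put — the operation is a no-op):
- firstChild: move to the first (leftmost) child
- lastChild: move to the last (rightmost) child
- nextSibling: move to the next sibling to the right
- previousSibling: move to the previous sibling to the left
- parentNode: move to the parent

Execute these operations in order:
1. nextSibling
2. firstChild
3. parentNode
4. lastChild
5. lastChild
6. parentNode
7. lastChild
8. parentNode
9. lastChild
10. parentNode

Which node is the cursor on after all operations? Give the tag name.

After 1 (nextSibling): h3 (no-op, stayed)
After 2 (firstChild): ol
After 3 (parentNode): h3
After 4 (lastChild): section
After 5 (lastChild): section (no-op, stayed)
After 6 (parentNode): h3
After 7 (lastChild): section
After 8 (parentNode): h3
After 9 (lastChild): section
After 10 (parentNode): h3

Answer: h3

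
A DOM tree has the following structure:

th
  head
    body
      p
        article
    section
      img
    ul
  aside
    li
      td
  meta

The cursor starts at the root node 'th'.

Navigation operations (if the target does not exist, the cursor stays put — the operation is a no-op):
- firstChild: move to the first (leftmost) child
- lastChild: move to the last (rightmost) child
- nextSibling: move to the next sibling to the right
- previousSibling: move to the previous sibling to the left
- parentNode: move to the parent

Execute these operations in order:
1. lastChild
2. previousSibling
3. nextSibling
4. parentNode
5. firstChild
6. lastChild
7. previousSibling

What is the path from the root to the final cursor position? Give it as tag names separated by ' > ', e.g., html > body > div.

Answer: th > head > section

Derivation:
After 1 (lastChild): meta
After 2 (previousSibling): aside
After 3 (nextSibling): meta
After 4 (parentNode): th
After 5 (firstChild): head
After 6 (lastChild): ul
After 7 (previousSibling): section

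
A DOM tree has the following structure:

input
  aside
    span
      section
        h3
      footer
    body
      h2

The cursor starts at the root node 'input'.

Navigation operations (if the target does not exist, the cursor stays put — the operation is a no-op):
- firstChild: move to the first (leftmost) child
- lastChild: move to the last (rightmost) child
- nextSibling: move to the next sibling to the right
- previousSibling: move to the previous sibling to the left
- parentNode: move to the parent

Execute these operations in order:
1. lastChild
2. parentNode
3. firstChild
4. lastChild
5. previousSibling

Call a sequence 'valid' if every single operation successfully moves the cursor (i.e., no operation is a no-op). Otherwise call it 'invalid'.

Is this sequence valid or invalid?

After 1 (lastChild): aside
After 2 (parentNode): input
After 3 (firstChild): aside
After 4 (lastChild): body
After 5 (previousSibling): span

Answer: valid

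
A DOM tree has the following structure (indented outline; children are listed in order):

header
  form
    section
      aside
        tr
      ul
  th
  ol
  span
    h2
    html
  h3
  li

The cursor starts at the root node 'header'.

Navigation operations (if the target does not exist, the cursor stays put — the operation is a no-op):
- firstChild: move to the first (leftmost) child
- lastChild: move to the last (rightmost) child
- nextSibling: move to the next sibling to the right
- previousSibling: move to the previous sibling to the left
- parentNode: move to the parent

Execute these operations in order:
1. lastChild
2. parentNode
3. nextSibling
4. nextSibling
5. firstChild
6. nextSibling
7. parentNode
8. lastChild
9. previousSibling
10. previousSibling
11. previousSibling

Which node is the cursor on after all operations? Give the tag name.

After 1 (lastChild): li
After 2 (parentNode): header
After 3 (nextSibling): header (no-op, stayed)
After 4 (nextSibling): header (no-op, stayed)
After 5 (firstChild): form
After 6 (nextSibling): th
After 7 (parentNode): header
After 8 (lastChild): li
After 9 (previousSibling): h3
After 10 (previousSibling): span
After 11 (previousSibling): ol

Answer: ol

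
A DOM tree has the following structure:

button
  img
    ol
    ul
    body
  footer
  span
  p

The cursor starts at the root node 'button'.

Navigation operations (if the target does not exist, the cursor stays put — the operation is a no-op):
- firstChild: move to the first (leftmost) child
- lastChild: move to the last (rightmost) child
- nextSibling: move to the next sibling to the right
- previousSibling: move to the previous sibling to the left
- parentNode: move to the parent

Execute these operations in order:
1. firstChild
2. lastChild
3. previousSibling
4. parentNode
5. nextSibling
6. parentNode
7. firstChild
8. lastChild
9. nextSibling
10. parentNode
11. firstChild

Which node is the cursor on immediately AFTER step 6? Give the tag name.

After 1 (firstChild): img
After 2 (lastChild): body
After 3 (previousSibling): ul
After 4 (parentNode): img
After 5 (nextSibling): footer
After 6 (parentNode): button

Answer: button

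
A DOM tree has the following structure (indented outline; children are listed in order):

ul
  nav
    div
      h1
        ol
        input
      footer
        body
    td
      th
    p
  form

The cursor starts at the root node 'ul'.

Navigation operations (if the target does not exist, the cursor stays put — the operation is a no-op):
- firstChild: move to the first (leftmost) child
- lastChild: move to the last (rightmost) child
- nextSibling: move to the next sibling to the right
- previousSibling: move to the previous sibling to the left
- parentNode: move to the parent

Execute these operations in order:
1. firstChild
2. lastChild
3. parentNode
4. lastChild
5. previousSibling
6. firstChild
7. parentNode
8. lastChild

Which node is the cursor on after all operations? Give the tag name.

After 1 (firstChild): nav
After 2 (lastChild): p
After 3 (parentNode): nav
After 4 (lastChild): p
After 5 (previousSibling): td
After 6 (firstChild): th
After 7 (parentNode): td
After 8 (lastChild): th

Answer: th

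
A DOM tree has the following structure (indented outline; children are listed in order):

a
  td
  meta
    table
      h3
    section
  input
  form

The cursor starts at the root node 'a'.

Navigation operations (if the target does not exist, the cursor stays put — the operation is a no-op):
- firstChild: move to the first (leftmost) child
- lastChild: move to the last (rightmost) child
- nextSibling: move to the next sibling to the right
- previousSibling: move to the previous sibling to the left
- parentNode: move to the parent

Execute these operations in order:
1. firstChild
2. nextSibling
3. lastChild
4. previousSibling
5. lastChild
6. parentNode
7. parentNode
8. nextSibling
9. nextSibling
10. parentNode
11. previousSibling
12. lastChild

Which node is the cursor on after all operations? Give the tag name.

Answer: form

Derivation:
After 1 (firstChild): td
After 2 (nextSibling): meta
After 3 (lastChild): section
After 4 (previousSibling): table
After 5 (lastChild): h3
After 6 (parentNode): table
After 7 (parentNode): meta
After 8 (nextSibling): input
After 9 (nextSibling): form
After 10 (parentNode): a
After 11 (previousSibling): a (no-op, stayed)
After 12 (lastChild): form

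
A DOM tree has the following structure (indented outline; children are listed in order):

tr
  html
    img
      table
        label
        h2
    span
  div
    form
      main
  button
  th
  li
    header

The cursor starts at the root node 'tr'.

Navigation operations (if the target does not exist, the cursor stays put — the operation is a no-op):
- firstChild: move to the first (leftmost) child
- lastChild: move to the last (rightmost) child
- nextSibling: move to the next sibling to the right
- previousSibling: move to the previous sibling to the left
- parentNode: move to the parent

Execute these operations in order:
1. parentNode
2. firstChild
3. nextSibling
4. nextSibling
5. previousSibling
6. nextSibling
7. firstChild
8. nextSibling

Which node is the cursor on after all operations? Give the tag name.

Answer: th

Derivation:
After 1 (parentNode): tr (no-op, stayed)
After 2 (firstChild): html
After 3 (nextSibling): div
After 4 (nextSibling): button
After 5 (previousSibling): div
After 6 (nextSibling): button
After 7 (firstChild): button (no-op, stayed)
After 8 (nextSibling): th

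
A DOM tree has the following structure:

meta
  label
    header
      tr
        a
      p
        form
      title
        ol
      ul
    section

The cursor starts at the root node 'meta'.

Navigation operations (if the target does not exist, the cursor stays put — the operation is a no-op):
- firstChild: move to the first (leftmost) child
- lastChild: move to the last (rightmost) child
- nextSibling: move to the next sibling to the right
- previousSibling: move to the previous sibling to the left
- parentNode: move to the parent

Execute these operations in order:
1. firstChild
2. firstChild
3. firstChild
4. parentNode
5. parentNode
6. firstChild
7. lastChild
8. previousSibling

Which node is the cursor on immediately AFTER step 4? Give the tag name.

After 1 (firstChild): label
After 2 (firstChild): header
After 3 (firstChild): tr
After 4 (parentNode): header

Answer: header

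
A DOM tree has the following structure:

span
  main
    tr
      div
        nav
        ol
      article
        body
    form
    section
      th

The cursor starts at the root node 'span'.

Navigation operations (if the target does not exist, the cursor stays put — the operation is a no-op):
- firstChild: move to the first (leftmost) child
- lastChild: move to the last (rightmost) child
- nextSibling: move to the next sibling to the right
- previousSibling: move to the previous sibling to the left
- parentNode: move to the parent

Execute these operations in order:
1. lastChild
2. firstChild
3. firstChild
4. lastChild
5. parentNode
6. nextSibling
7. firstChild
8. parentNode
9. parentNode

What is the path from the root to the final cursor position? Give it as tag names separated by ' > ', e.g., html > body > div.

After 1 (lastChild): main
After 2 (firstChild): tr
After 3 (firstChild): div
After 4 (lastChild): ol
After 5 (parentNode): div
After 6 (nextSibling): article
After 7 (firstChild): body
After 8 (parentNode): article
After 9 (parentNode): tr

Answer: span > main > tr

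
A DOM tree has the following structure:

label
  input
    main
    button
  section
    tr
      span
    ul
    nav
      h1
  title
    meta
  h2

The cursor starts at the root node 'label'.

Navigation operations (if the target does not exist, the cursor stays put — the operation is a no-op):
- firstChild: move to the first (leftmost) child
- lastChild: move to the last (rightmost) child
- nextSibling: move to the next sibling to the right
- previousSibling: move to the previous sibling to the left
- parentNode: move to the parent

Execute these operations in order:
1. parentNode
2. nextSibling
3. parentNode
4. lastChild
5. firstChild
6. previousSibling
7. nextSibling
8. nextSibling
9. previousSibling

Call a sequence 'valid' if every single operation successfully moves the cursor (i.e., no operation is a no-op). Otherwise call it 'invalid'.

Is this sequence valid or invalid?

Answer: invalid

Derivation:
After 1 (parentNode): label (no-op, stayed)
After 2 (nextSibling): label (no-op, stayed)
After 3 (parentNode): label (no-op, stayed)
After 4 (lastChild): h2
After 5 (firstChild): h2 (no-op, stayed)
After 6 (previousSibling): title
After 7 (nextSibling): h2
After 8 (nextSibling): h2 (no-op, stayed)
After 9 (previousSibling): title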